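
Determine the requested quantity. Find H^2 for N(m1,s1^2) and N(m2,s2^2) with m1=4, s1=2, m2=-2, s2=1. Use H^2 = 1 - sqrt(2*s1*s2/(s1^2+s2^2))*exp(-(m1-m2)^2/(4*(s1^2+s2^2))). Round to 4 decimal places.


Squared Hellinger distance for Gaussians:
H^2 = 1 - sqrt(2*s1*s2/(s1^2+s2^2)) * exp(-(m1-m2)^2/(4*(s1^2+s2^2))).
s1^2 = 4, s2^2 = 1, s1^2+s2^2 = 5.
sqrt(2*2*1/(5)) = 0.894427.
(m1-m2)^2 = (6)^2 = 36.
exp(-36/(4*5)) = exp(-1.8) = 0.165299.
H^2 = 1 - 0.894427*0.165299 = 0.8522

0.8522


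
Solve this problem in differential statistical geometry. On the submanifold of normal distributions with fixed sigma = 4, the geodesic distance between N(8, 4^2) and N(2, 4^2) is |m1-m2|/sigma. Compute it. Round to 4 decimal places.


On the fixed-variance normal subfamily, geodesic distance = |m1-m2|/sigma.
|8 - 2| = 6.
sigma = 4.
d = 6/4 = 1.5000

1.5000


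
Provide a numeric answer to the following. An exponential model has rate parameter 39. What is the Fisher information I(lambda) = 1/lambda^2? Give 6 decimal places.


Fisher information for exponential: I(lambda) = 1/lambda^2.
lambda = 39, lambda^2 = 1521.
I = 1/1521 = 0.000657

0.000657


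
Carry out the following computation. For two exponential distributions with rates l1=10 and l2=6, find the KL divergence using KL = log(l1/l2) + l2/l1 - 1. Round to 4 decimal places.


KL divergence for exponential family:
KL = log(l1/l2) + l2/l1 - 1.
log(10/6) = 0.510826.
6/10 = 0.6.
KL = 0.510826 + 0.6 - 1 = 0.1108

0.1108


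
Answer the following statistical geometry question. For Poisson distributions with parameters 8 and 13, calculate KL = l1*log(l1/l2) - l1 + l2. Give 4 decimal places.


KL divergence for Poisson:
KL = l1*log(l1/l2) - l1 + l2.
l1 = 8, l2 = 13.
log(8/13) = -0.485508.
l1*log(l1/l2) = 8 * -0.485508 = -3.884063.
KL = -3.884063 - 8 + 13 = 1.1159

1.1159


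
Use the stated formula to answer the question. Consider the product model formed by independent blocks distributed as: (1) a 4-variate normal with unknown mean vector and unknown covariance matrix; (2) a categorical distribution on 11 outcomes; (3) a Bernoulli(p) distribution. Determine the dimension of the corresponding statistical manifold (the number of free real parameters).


The dimension of a statistical manifold equals the number of free
(independent) real parameters of the model. For a product of independent
blocks the parameter counts add.
- 4-variate normal: 4 (mean) + 4*5/2 = 10 (symmetric covariance) = 14.
- categorical on 11 outcomes (probabilities sum to 1): 11-1 = 10.
- Bernoulli (p): 1.
Total = 14 + 10 + 1 = 25.
Dimension = 25

25


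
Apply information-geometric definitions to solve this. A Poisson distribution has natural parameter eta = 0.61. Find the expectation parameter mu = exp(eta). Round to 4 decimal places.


Expectation parameter for Poisson exponential family:
mu = exp(eta).
eta = 0.61.
mu = exp(0.61) = 1.8404

1.8404


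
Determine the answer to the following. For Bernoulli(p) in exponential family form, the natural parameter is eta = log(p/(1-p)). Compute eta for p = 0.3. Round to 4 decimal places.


Natural parameter for Bernoulli: eta = log(p/(1-p)).
p = 0.3, 1-p = 0.7.
p/(1-p) = 0.428571.
eta = log(0.428571) = -0.8473

-0.8473


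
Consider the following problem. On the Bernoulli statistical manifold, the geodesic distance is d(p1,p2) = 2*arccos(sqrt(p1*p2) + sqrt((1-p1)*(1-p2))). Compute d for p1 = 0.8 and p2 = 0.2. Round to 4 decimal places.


Geodesic distance on Bernoulli manifold:
d(p1,p2) = 2*arccos(sqrt(p1*p2) + sqrt((1-p1)*(1-p2))).
sqrt(p1*p2) = sqrt(0.8*0.2) = 0.4.
sqrt((1-p1)*(1-p2)) = sqrt(0.2*0.8) = 0.4.
arg = 0.4 + 0.4 = 0.8.
d = 2*arccos(0.8) = 1.2870

1.2870


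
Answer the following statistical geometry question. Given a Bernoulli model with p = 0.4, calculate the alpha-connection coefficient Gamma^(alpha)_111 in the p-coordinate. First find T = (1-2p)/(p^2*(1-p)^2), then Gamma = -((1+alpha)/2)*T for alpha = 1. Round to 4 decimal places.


Skewness (Amari-Chentsov) tensor: T = (1-2p)/(p^2*(1-p)^2).
p = 0.4, 1-2p = 0.2, p^2 = 0.16, (1-p)^2 = 0.36.
T = 0.2/(0.16 * 0.36) = 3.472222.
In the p-coordinate, Gamma^(alpha) = Gamma^(0) - (alpha/2)*T with Gamma^(0) = (1/2)*g'(p) = -T/2,
so Gamma^(alpha) = -((1+alpha)/2)*T.
alpha = 1, -(1+alpha)/2 = -1.0.
Gamma = -1.0 * 3.472222 = -3.4722

-3.4722


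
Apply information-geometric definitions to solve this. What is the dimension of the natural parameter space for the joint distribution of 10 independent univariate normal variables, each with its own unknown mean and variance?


Exponential family dimension calculation:
Each univariate normal has two natural parameters (mu/sigma^2 and -1/(2 sigma^2)).
With 10 independent components, dim = 2 * 10 = 20.

20


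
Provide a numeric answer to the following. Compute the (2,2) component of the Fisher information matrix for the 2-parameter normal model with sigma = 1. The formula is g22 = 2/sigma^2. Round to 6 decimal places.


For the 2-parameter normal family, the Fisher metric has:
  g11 = 1/sigma^2, g22 = 2/sigma^2.
sigma = 1, sigma^2 = 1.
g22 = 2.000000

2.000000


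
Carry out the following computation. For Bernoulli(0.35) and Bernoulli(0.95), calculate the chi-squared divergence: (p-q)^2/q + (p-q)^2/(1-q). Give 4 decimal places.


Chi-squared divergence between Bernoulli distributions:
chi^2 = (p-q)^2/q + (p-q)^2/(1-q).
p = 0.35, q = 0.95, p-q = -0.6.
(p-q)^2 = 0.36.
term1 = 0.36/0.95 = 0.378947.
term2 = 0.36/0.05 = 7.2.
chi^2 = 0.378947 + 7.2 = 7.5789

7.5789


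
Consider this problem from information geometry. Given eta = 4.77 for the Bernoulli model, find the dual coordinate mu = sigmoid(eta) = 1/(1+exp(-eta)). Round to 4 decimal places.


Dual coordinate (expectation parameter) for Bernoulli:
mu = 1/(1+exp(-eta)).
eta = 4.77.
exp(-eta) = exp(-4.77) = 0.00848.
mu = 1/(1+0.00848) = 0.9916

0.9916


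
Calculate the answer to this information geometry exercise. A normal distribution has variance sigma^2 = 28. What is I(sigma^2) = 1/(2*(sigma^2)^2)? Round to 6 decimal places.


Fisher information for variance: I(sigma^2) = 1/(2*sigma^4).
sigma^2 = 28, so sigma^4 = 784.
I = 1/(2*784) = 1/1568 = 0.000638

0.000638


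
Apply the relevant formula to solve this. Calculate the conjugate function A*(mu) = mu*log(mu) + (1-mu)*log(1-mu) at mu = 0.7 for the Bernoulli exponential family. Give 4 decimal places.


Legendre transform for Bernoulli:
A*(mu) = mu*log(mu) + (1-mu)*log(1-mu).
mu = 0.7, 1-mu = 0.3.
mu*log(mu) = 0.7*log(0.7) = -0.249672.
(1-mu)*log(1-mu) = 0.3*log(0.3) = -0.361192.
A* = -0.249672 + -0.361192 = -0.6109

-0.6109


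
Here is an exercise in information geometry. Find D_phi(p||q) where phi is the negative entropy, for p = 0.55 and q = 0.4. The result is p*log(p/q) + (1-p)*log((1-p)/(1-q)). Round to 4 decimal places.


Bregman divergence with negative entropy generator:
D = p*log(p/q) + (1-p)*log((1-p)/(1-q)).
p = 0.55, q = 0.4.
p*log(p/q) = 0.55*log(0.55/0.4) = 0.17515.
(1-p)*log((1-p)/(1-q)) = 0.45*log(0.45/0.6) = -0.129457.
D = 0.17515 + -0.129457 = 0.0457

0.0457


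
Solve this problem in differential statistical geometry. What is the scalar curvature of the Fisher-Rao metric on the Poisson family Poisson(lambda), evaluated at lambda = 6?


This family has a single free parameter, so its statistical manifold
is 1-dimensional. The Riemann curvature tensor of any 1-dimensional
Riemannian manifold vanishes identically, so R = 0.

0


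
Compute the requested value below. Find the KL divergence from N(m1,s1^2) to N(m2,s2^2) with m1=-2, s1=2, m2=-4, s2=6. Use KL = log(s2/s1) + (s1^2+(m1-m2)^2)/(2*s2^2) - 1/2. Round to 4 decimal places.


KL divergence between normal distributions:
KL = log(s2/s1) + (s1^2 + (m1-m2)^2)/(2*s2^2) - 1/2.
log(6/2) = 1.098612.
(2^2 + (-2--4)^2)/(2*6^2) = (4 + 4)/72 = 0.111111.
KL = 1.098612 + 0.111111 - 0.5 = 0.7097

0.7097


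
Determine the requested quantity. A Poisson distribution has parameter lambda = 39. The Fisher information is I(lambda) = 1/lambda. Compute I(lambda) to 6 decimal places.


Fisher information for Poisson: I(lambda) = 1/lambda.
lambda = 39.
I(lambda) = 1/39 = 0.025641

0.025641


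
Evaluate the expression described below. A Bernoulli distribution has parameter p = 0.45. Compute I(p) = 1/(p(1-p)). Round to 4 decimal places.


For Bernoulli(p), Fisher information is I(p) = 1/(p*(1-p)).
p = 0.45, 1-p = 0.55.
p*(1-p) = 0.2475.
I(p) = 1/0.2475 = 4.0404

4.0404


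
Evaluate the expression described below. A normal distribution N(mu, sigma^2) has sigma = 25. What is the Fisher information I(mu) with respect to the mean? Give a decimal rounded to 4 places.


The Fisher information for the mean of a normal distribution is I(mu) = 1/sigma^2.
sigma = 25, so sigma^2 = 625.
I(mu) = 1/625 = 0.0016

0.0016


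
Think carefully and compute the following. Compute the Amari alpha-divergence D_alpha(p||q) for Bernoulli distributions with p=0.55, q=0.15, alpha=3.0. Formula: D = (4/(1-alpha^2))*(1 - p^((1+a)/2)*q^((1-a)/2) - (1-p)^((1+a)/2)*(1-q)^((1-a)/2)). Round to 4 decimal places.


Amari alpha-divergence:
D = (4/(1-alpha^2))*(1 - p^((1+a)/2)*q^((1-a)/2) - (1-p)^((1+a)/2)*(1-q)^((1-a)/2)).
alpha = 3.0, p = 0.55, q = 0.15.
e1 = (1+alpha)/2 = 2.0, e2 = (1-alpha)/2 = -1.0.
t1 = p^e1 * q^e2 = 0.55^2.0 * 0.15^-1.0 = 2.016667.
t2 = (1-p)^e1 * (1-q)^e2 = 0.45^2.0 * 0.85^-1.0 = 0.238235.
4/(1-alpha^2) = -0.5.
D = -0.5*(1 - 2.016667 - 0.238235) = 0.6275

0.6275


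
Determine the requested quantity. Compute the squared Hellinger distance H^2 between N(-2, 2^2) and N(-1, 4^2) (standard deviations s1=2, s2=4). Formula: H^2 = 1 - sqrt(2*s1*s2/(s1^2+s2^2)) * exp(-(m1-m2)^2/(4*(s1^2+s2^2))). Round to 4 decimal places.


Squared Hellinger distance for Gaussians:
H^2 = 1 - sqrt(2*s1*s2/(s1^2+s2^2)) * exp(-(m1-m2)^2/(4*(s1^2+s2^2))).
s1^2 = 4, s2^2 = 16, s1^2+s2^2 = 20.
sqrt(2*2*4/(20)) = 0.894427.
(m1-m2)^2 = (-1)^2 = 1.
exp(-1/(4*20)) = exp(-0.0125) = 0.987578.
H^2 = 1 - 0.894427*0.987578 = 0.1167

0.1167


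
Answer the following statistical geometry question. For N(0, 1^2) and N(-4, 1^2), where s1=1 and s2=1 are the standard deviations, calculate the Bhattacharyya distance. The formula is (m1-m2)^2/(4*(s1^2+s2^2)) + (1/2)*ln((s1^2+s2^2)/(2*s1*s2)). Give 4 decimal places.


Bhattacharyya distance between two Gaussians:
DB = (m1-m2)^2/(4*(s1^2+s2^2)) + (1/2)*ln((s1^2+s2^2)/(2*s1*s2)).
(m1-m2)^2 = (4)^2 = 16.
s1^2+s2^2 = 1 + 1 = 2.
term1 = 16/8 = 2.0.
term2 = 0.5*ln(2/2.0) = 0.0.
DB = 2.0 + 0.0 = 2.0000

2.0000


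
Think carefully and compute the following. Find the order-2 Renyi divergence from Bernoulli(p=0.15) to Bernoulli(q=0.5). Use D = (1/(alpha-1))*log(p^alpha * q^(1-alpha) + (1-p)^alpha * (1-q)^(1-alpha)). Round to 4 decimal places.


Renyi divergence of order alpha between Bernoulli distributions:
D = (1/(alpha-1))*log(p^alpha * q^(1-alpha) + (1-p)^alpha * (1-q)^(1-alpha)).
alpha = 2, p = 0.15, q = 0.5.
p^alpha * q^(1-alpha) = 0.15^2 * 0.5^-1 = 0.045.
(1-p)^alpha * (1-q)^(1-alpha) = 0.85^2 * 0.5^-1 = 1.445.
sum = 0.045 + 1.445 = 1.49.
D = (1/1)*log(1.49) = 0.3988

0.3988


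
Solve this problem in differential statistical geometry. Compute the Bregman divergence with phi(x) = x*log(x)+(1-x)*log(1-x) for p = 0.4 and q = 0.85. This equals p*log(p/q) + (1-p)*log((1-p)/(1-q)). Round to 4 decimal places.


Bregman divergence with negative entropy generator:
D = p*log(p/q) + (1-p)*log((1-p)/(1-q)).
p = 0.4, q = 0.85.
p*log(p/q) = 0.4*log(0.4/0.85) = -0.301509.
(1-p)*log((1-p)/(1-q)) = 0.6*log(0.6/0.15) = 0.831777.
D = -0.301509 + 0.831777 = 0.5303

0.5303


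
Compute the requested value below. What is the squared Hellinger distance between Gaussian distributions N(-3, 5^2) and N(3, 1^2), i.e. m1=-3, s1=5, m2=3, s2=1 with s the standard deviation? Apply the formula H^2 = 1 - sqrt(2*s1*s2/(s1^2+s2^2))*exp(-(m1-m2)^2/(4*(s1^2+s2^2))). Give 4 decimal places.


Squared Hellinger distance for Gaussians:
H^2 = 1 - sqrt(2*s1*s2/(s1^2+s2^2)) * exp(-(m1-m2)^2/(4*(s1^2+s2^2))).
s1^2 = 25, s2^2 = 1, s1^2+s2^2 = 26.
sqrt(2*5*1/(26)) = 0.620174.
(m1-m2)^2 = (-6)^2 = 36.
exp(-36/(4*26)) = exp(-0.346154) = 0.707404.
H^2 = 1 - 0.620174*0.707404 = 0.5613

0.5613


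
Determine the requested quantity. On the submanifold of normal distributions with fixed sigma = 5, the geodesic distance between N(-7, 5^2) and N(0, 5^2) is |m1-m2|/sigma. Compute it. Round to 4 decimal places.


On the fixed-variance normal subfamily, geodesic distance = |m1-m2|/sigma.
|-7 - 0| = 7.
sigma = 5.
d = 7/5 = 1.4000

1.4000


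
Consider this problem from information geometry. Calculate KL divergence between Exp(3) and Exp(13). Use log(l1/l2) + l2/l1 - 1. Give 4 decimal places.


KL divergence for exponential family:
KL = log(l1/l2) + l2/l1 - 1.
log(3/13) = -1.466337.
13/3 = 4.333333.
KL = -1.466337 + 4.333333 - 1 = 1.8670

1.8670


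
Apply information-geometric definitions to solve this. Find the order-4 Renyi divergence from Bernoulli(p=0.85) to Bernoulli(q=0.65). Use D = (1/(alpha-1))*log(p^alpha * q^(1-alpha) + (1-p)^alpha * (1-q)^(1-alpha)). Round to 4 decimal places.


Renyi divergence of order alpha between Bernoulli distributions:
D = (1/(alpha-1))*log(p^alpha * q^(1-alpha) + (1-p)^alpha * (1-q)^(1-alpha)).
alpha = 4, p = 0.85, q = 0.65.
p^alpha * q^(1-alpha) = 0.85^4 * 0.65^-3 = 1.900797.
(1-p)^alpha * (1-q)^(1-alpha) = 0.15^4 * 0.35^-3 = 0.011808.
sum = 1.900797 + 0.011808 = 1.912604.
D = (1/3)*log(1.912604) = 0.2162

0.2162


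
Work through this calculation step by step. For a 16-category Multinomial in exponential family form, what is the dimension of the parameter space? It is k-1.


Exponential family dimension calculation:
For Multinomial with k=16 categories, dim = k-1 = 15.

15


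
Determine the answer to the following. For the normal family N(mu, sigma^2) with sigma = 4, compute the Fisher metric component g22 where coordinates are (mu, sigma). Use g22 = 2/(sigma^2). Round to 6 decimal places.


For the 2-parameter normal family, the Fisher metric has:
  g11 = 1/sigma^2, g22 = 2/sigma^2.
sigma = 4, sigma^2 = 16.
g22 = 0.125000

0.125000


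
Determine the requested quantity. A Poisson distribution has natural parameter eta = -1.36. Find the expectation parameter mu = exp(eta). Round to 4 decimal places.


Expectation parameter for Poisson exponential family:
mu = exp(eta).
eta = -1.36.
mu = exp(-1.36) = 0.2567

0.2567


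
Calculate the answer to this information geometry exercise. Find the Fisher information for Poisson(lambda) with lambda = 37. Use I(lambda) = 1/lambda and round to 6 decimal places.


Fisher information for Poisson: I(lambda) = 1/lambda.
lambda = 37.
I(lambda) = 1/37 = 0.027027

0.027027


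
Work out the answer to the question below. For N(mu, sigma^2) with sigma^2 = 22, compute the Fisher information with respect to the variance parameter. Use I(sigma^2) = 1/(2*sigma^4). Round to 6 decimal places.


Fisher information for variance: I(sigma^2) = 1/(2*sigma^4).
sigma^2 = 22, so sigma^4 = 484.
I = 1/(2*484) = 1/968 = 0.001033

0.001033


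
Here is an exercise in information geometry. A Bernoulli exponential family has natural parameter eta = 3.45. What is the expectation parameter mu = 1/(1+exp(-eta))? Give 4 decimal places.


Dual coordinate (expectation parameter) for Bernoulli:
mu = 1/(1+exp(-eta)).
eta = 3.45.
exp(-eta) = exp(-3.45) = 0.031746.
mu = 1/(1+0.031746) = 0.9692

0.9692


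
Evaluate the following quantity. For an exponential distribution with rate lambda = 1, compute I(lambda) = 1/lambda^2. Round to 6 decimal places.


Fisher information for exponential: I(lambda) = 1/lambda^2.
lambda = 1, lambda^2 = 1.
I = 1/1 = 1.000000

1.000000


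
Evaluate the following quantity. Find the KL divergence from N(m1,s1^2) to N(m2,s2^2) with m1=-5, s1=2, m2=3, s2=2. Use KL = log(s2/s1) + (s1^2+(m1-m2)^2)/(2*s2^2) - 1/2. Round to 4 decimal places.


KL divergence between normal distributions:
KL = log(s2/s1) + (s1^2 + (m1-m2)^2)/(2*s2^2) - 1/2.
log(2/2) = 0.0.
(2^2 + (-5-3)^2)/(2*2^2) = (4 + 64)/8 = 8.5.
KL = 0.0 + 8.5 - 0.5 = 8.0000

8.0000


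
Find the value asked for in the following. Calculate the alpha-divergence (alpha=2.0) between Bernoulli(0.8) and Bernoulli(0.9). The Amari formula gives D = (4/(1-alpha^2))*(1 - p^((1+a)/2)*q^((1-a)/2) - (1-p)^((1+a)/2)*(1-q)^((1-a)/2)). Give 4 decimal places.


Amari alpha-divergence:
D = (4/(1-alpha^2))*(1 - p^((1+a)/2)*q^((1-a)/2) - (1-p)^((1+a)/2)*(1-q)^((1-a)/2)).
alpha = 2.0, p = 0.8, q = 0.9.
e1 = (1+alpha)/2 = 1.5, e2 = (1-alpha)/2 = -0.5.
t1 = p^e1 * q^e2 = 0.8^1.5 * 0.9^-0.5 = 0.754247.
t2 = (1-p)^e1 * (1-q)^e2 = 0.2^1.5 * 0.1^-0.5 = 0.282843.
4/(1-alpha^2) = -1.333333.
D = -1.333333*(1 - 0.754247 - 0.282843) = 0.0495

0.0495


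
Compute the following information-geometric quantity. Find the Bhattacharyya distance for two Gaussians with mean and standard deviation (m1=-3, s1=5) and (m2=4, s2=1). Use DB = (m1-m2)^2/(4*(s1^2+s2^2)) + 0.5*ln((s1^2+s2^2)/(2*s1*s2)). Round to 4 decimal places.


Bhattacharyya distance between two Gaussians:
DB = (m1-m2)^2/(4*(s1^2+s2^2)) + (1/2)*ln((s1^2+s2^2)/(2*s1*s2)).
(m1-m2)^2 = (-7)^2 = 49.
s1^2+s2^2 = 25 + 1 = 26.
term1 = 49/104 = 0.471154.
term2 = 0.5*ln(26/10.0) = 0.477756.
DB = 0.471154 + 0.477756 = 0.9489

0.9489


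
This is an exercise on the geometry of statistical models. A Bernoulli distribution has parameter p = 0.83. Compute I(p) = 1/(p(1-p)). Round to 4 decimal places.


For Bernoulli(p), Fisher information is I(p) = 1/(p*(1-p)).
p = 0.83, 1-p = 0.17.
p*(1-p) = 0.1411.
I(p) = 1/0.1411 = 7.0872

7.0872


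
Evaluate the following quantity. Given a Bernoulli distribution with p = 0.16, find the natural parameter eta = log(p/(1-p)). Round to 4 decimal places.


Natural parameter for Bernoulli: eta = log(p/(1-p)).
p = 0.16, 1-p = 0.84.
p/(1-p) = 0.190476.
eta = log(0.190476) = -1.6582

-1.6582


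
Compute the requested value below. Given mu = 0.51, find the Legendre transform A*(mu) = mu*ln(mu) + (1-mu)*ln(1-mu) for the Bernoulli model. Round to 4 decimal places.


Legendre transform for Bernoulli:
A*(mu) = mu*log(mu) + (1-mu)*log(1-mu).
mu = 0.51, 1-mu = 0.49.
mu*log(mu) = 0.51*log(0.51) = -0.343406.
(1-mu)*log(1-mu) = 0.49*log(0.49) = -0.349541.
A* = -0.343406 + -0.349541 = -0.6929

-0.6929


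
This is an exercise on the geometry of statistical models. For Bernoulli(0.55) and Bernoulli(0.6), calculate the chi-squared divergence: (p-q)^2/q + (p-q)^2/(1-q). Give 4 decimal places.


Chi-squared divergence between Bernoulli distributions:
chi^2 = (p-q)^2/q + (p-q)^2/(1-q).
p = 0.55, q = 0.6, p-q = -0.05.
(p-q)^2 = 0.0025.
term1 = 0.0025/0.6 = 0.004167.
term2 = 0.0025/0.4 = 0.00625.
chi^2 = 0.004167 + 0.00625 = 0.0104

0.0104


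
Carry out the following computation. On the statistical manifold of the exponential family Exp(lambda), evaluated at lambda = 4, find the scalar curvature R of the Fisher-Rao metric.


This family has a single free parameter, so its statistical manifold
is 1-dimensional. The Riemann curvature tensor of any 1-dimensional
Riemannian manifold vanishes identically, so R = 0.

0


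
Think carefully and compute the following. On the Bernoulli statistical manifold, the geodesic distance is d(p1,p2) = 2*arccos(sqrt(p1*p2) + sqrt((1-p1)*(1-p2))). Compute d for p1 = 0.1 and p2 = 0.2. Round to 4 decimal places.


Geodesic distance on Bernoulli manifold:
d(p1,p2) = 2*arccos(sqrt(p1*p2) + sqrt((1-p1)*(1-p2))).
sqrt(p1*p2) = sqrt(0.1*0.2) = 0.141421.
sqrt((1-p1)*(1-p2)) = sqrt(0.9*0.8) = 0.848528.
arg = 0.141421 + 0.848528 = 0.989949.
d = 2*arccos(0.989949) = 0.2838

0.2838


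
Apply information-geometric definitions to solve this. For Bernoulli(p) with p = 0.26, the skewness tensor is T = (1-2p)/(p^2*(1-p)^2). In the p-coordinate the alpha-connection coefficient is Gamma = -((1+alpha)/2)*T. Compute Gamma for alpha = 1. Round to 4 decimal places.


Skewness (Amari-Chentsov) tensor: T = (1-2p)/(p^2*(1-p)^2).
p = 0.26, 1-2p = 0.48, p^2 = 0.0676, (1-p)^2 = 0.5476.
T = 0.48/(0.0676 * 0.5476) = 12.966749.
In the p-coordinate, Gamma^(alpha) = Gamma^(0) - (alpha/2)*T with Gamma^(0) = (1/2)*g'(p) = -T/2,
so Gamma^(alpha) = -((1+alpha)/2)*T.
alpha = 1, -(1+alpha)/2 = -1.0.
Gamma = -1.0 * 12.966749 = -12.9667

-12.9667


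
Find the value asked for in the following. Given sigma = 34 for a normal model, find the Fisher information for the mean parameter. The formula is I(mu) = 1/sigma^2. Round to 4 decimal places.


The Fisher information for the mean of a normal distribution is I(mu) = 1/sigma^2.
sigma = 34, so sigma^2 = 1156.
I(mu) = 1/1156 = 0.0009

0.0009


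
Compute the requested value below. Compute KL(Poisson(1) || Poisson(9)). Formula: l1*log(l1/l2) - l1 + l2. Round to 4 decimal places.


KL divergence for Poisson:
KL = l1*log(l1/l2) - l1 + l2.
l1 = 1, l2 = 9.
log(1/9) = -2.197225.
l1*log(l1/l2) = 1 * -2.197225 = -2.197225.
KL = -2.197225 - 1 + 9 = 5.8028

5.8028


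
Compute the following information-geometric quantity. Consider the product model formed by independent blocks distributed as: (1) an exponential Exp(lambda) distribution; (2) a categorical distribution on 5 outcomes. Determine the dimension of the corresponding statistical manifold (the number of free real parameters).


The dimension of a statistical manifold equals the number of free
(independent) real parameters of the model. For a product of independent
blocks the parameter counts add.
- exponential (lambda): 1.
- categorical on 5 outcomes (probabilities sum to 1): 5-1 = 4.
Total = 1 + 4 = 5.
Dimension = 5

5


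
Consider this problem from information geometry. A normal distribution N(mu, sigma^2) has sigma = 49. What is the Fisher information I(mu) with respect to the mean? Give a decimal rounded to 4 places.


The Fisher information for the mean of a normal distribution is I(mu) = 1/sigma^2.
sigma = 49, so sigma^2 = 2401.
I(mu) = 1/2401 = 0.0004

0.0004


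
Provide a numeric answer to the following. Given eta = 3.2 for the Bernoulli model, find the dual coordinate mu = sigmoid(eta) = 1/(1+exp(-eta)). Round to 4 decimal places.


Dual coordinate (expectation parameter) for Bernoulli:
mu = 1/(1+exp(-eta)).
eta = 3.2.
exp(-eta) = exp(-3.2) = 0.040762.
mu = 1/(1+0.040762) = 0.9608

0.9608


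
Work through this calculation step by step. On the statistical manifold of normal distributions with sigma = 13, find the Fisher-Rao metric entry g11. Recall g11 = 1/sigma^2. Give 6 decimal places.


For the 2-parameter normal family, the Fisher metric has:
  g11 = 1/sigma^2, g22 = 2/sigma^2.
sigma = 13, sigma^2 = 169.
g11 = 0.005917

0.005917


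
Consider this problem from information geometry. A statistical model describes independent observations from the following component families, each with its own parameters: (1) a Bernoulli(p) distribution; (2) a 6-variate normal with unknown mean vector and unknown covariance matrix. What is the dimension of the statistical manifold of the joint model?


The dimension of a statistical manifold equals the number of free
(independent) real parameters of the model. For a product of independent
blocks the parameter counts add.
- Bernoulli (p): 1.
- 6-variate normal: 6 (mean) + 6*7/2 = 21 (symmetric covariance) = 27.
Total = 1 + 27 = 28.
Dimension = 28

28


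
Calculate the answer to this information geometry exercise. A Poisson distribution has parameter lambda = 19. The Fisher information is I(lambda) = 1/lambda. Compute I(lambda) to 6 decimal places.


Fisher information for Poisson: I(lambda) = 1/lambda.
lambda = 19.
I(lambda) = 1/19 = 0.052632

0.052632


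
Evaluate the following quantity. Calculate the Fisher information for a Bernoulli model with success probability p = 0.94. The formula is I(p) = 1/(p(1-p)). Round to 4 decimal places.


For Bernoulli(p), Fisher information is I(p) = 1/(p*(1-p)).
p = 0.94, 1-p = 0.06.
p*(1-p) = 0.0564.
I(p) = 1/0.0564 = 17.7305

17.7305


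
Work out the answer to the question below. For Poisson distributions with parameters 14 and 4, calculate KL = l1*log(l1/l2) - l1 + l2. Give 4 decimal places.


KL divergence for Poisson:
KL = l1*log(l1/l2) - l1 + l2.
l1 = 14, l2 = 4.
log(14/4) = 1.252763.
l1*log(l1/l2) = 14 * 1.252763 = 17.538682.
KL = 17.538682 - 14 + 4 = 7.5387

7.5387


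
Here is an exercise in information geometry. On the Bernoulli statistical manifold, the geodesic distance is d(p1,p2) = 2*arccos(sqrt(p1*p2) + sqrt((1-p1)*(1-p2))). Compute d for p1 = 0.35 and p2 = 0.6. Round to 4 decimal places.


Geodesic distance on Bernoulli manifold:
d(p1,p2) = 2*arccos(sqrt(p1*p2) + sqrt((1-p1)*(1-p2))).
sqrt(p1*p2) = sqrt(0.35*0.6) = 0.458258.
sqrt((1-p1)*(1-p2)) = sqrt(0.65*0.4) = 0.509902.
arg = 0.458258 + 0.509902 = 0.96816.
d = 2*arccos(0.96816) = 0.5061

0.5061


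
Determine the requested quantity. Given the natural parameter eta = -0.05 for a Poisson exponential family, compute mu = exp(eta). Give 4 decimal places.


Expectation parameter for Poisson exponential family:
mu = exp(eta).
eta = -0.05.
mu = exp(-0.05) = 0.9512

0.9512


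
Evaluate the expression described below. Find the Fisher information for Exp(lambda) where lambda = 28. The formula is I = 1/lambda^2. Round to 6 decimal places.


Fisher information for exponential: I(lambda) = 1/lambda^2.
lambda = 28, lambda^2 = 784.
I = 1/784 = 0.001276

0.001276


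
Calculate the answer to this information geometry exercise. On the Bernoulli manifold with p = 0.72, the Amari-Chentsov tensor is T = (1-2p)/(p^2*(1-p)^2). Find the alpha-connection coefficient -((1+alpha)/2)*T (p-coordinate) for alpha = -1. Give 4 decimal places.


Skewness (Amari-Chentsov) tensor: T = (1-2p)/(p^2*(1-p)^2).
p = 0.72, 1-2p = -0.44, p^2 = 0.5184, (1-p)^2 = 0.0784.
T = -0.44/(0.5184 * 0.0784) = -10.82609.
In the p-coordinate, Gamma^(alpha) = Gamma^(0) - (alpha/2)*T with Gamma^(0) = (1/2)*g'(p) = -T/2,
so Gamma^(alpha) = -((1+alpha)/2)*T.
alpha = -1, -(1+alpha)/2 = 0.0.
Gamma = 0.0 * -10.82609 = 0.0000

0.0000


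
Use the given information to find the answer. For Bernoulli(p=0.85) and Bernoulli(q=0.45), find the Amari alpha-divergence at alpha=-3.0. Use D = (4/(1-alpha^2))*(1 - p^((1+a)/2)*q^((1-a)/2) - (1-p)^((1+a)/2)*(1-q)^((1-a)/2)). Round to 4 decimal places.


Amari alpha-divergence:
D = (4/(1-alpha^2))*(1 - p^((1+a)/2)*q^((1-a)/2) - (1-p)^((1+a)/2)*(1-q)^((1-a)/2)).
alpha = -3.0, p = 0.85, q = 0.45.
e1 = (1+alpha)/2 = -1.0, e2 = (1-alpha)/2 = 2.0.
t1 = p^e1 * q^e2 = 0.85^-1.0 * 0.45^2.0 = 0.238235.
t2 = (1-p)^e1 * (1-q)^e2 = 0.15^-1.0 * 0.55^2.0 = 2.016667.
4/(1-alpha^2) = -0.5.
D = -0.5*(1 - 0.238235 - 2.016667) = 0.6275

0.6275


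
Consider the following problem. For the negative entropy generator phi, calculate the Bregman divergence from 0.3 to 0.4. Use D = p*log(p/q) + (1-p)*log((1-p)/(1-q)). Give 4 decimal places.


Bregman divergence with negative entropy generator:
D = p*log(p/q) + (1-p)*log((1-p)/(1-q)).
p = 0.3, q = 0.4.
p*log(p/q) = 0.3*log(0.3/0.4) = -0.086305.
(1-p)*log((1-p)/(1-q)) = 0.7*log(0.7/0.6) = 0.107905.
D = -0.086305 + 0.107905 = 0.0216

0.0216


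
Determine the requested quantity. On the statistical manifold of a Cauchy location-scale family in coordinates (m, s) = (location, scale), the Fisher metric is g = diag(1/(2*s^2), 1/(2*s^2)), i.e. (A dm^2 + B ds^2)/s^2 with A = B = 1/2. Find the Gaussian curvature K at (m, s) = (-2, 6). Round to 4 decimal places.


The metric has the form g = (A dm^2 + B ds^2)/s^2 with A = 1/2, B = 1/2.
Substitute u = sqrt(A/B)*m: g = B*(du^2 + ds^2)/s^2, i.e. B times the
Poincare upper half-plane metric, which has constant Gaussian curvature -1.
Scaling a 2D metric by a constant c divides the Gaussian curvature by c,
so K = -1/B = -1/(1/2) = -2.0000 everywhere (the point (m, s) = (-2, 6) is irrelevant:
the curvature is constant).
The requested Gaussian curvature is K = -2.0000.

-2.0000


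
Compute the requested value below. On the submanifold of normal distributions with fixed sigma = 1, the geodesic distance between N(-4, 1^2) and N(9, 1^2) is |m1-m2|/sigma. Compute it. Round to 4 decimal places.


On the fixed-variance normal subfamily, geodesic distance = |m1-m2|/sigma.
|-4 - 9| = 13.
sigma = 1.
d = 13/1 = 13.0000

13.0000


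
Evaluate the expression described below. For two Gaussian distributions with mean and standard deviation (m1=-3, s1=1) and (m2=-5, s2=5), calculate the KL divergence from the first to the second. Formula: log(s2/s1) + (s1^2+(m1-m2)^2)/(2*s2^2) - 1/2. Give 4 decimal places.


KL divergence between normal distributions:
KL = log(s2/s1) + (s1^2 + (m1-m2)^2)/(2*s2^2) - 1/2.
log(5/1) = 1.609438.
(1^2 + (-3--5)^2)/(2*5^2) = (1 + 4)/50 = 0.1.
KL = 1.609438 + 0.1 - 0.5 = 1.2094

1.2094


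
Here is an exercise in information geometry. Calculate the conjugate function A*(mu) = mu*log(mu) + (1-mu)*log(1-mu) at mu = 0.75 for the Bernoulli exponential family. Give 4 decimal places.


Legendre transform for Bernoulli:
A*(mu) = mu*log(mu) + (1-mu)*log(1-mu).
mu = 0.75, 1-mu = 0.25.
mu*log(mu) = 0.75*log(0.75) = -0.215762.
(1-mu)*log(1-mu) = 0.25*log(0.25) = -0.346574.
A* = -0.215762 + -0.346574 = -0.5623

-0.5623


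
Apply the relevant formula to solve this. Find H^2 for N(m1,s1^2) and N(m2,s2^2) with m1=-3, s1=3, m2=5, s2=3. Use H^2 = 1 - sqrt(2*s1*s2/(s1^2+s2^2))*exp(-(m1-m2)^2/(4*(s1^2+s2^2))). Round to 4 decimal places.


Squared Hellinger distance for Gaussians:
H^2 = 1 - sqrt(2*s1*s2/(s1^2+s2^2)) * exp(-(m1-m2)^2/(4*(s1^2+s2^2))).
s1^2 = 9, s2^2 = 9, s1^2+s2^2 = 18.
sqrt(2*3*3/(18)) = 1.0.
(m1-m2)^2 = (-8)^2 = 64.
exp(-64/(4*18)) = exp(-0.888889) = 0.411112.
H^2 = 1 - 1.0*0.411112 = 0.5889

0.5889


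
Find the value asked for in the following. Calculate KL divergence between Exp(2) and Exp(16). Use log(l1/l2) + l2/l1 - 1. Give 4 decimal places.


KL divergence for exponential family:
KL = log(l1/l2) + l2/l1 - 1.
log(2/16) = -2.079442.
16/2 = 8.0.
KL = -2.079442 + 8.0 - 1 = 4.9206

4.9206


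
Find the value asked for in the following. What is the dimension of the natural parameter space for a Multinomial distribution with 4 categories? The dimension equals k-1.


Exponential family dimension calculation:
For Multinomial with k=4 categories, dim = k-1 = 3.

3


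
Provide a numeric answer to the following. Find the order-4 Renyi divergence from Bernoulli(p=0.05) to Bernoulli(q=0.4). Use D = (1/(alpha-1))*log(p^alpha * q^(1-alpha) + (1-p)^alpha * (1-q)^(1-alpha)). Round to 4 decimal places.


Renyi divergence of order alpha between Bernoulli distributions:
D = (1/(alpha-1))*log(p^alpha * q^(1-alpha) + (1-p)^alpha * (1-q)^(1-alpha)).
alpha = 4, p = 0.05, q = 0.4.
p^alpha * q^(1-alpha) = 0.05^4 * 0.4^-3 = 9.8e-05.
(1-p)^alpha * (1-q)^(1-alpha) = 0.95^4 * 0.6^-3 = 3.770862.
sum = 9.8e-05 + 3.770862 = 3.77096.
D = (1/3)*log(3.77096) = 0.4424

0.4424


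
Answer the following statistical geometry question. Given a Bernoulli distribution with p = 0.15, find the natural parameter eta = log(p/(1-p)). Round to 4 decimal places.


Natural parameter for Bernoulli: eta = log(p/(1-p)).
p = 0.15, 1-p = 0.85.
p/(1-p) = 0.176471.
eta = log(0.176471) = -1.7346

-1.7346


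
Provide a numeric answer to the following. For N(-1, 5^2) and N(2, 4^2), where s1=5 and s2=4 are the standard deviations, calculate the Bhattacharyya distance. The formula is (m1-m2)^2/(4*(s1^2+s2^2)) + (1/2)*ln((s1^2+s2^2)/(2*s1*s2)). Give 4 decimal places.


Bhattacharyya distance between two Gaussians:
DB = (m1-m2)^2/(4*(s1^2+s2^2)) + (1/2)*ln((s1^2+s2^2)/(2*s1*s2)).
(m1-m2)^2 = (-3)^2 = 9.
s1^2+s2^2 = 25 + 16 = 41.
term1 = 9/164 = 0.054878.
term2 = 0.5*ln(41/40.0) = 0.012346.
DB = 0.054878 + 0.012346 = 0.0672

0.0672


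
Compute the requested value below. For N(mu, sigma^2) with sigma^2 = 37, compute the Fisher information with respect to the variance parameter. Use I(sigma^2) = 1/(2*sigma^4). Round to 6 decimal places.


Fisher information for variance: I(sigma^2) = 1/(2*sigma^4).
sigma^2 = 37, so sigma^4 = 1369.
I = 1/(2*1369) = 1/2738 = 0.000365

0.000365


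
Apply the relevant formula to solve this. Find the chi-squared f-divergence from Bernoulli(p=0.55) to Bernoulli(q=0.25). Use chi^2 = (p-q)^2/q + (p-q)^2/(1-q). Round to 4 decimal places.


Chi-squared divergence between Bernoulli distributions:
chi^2 = (p-q)^2/q + (p-q)^2/(1-q).
p = 0.55, q = 0.25, p-q = 0.3.
(p-q)^2 = 0.09.
term1 = 0.09/0.25 = 0.36.
term2 = 0.09/0.75 = 0.12.
chi^2 = 0.36 + 0.12 = 0.4800

0.4800


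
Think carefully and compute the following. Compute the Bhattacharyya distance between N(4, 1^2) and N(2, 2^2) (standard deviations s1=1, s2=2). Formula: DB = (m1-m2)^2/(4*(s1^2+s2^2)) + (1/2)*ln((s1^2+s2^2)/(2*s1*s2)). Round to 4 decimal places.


Bhattacharyya distance between two Gaussians:
DB = (m1-m2)^2/(4*(s1^2+s2^2)) + (1/2)*ln((s1^2+s2^2)/(2*s1*s2)).
(m1-m2)^2 = (2)^2 = 4.
s1^2+s2^2 = 1 + 4 = 5.
term1 = 4/20 = 0.2.
term2 = 0.5*ln(5/4.0) = 0.111572.
DB = 0.2 + 0.111572 = 0.3116

0.3116


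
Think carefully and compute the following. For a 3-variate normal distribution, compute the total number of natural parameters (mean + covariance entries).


Exponential family dimension calculation:
For 3-dim MVN: mean has 3 params, covariance has 3*4/2 = 6 unique entries.
Total dim = 3 + 6 = 9.

9


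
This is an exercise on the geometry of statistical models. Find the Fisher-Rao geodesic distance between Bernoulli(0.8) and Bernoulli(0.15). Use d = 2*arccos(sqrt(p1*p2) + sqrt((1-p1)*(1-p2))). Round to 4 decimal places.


Geodesic distance on Bernoulli manifold:
d(p1,p2) = 2*arccos(sqrt(p1*p2) + sqrt((1-p1)*(1-p2))).
sqrt(p1*p2) = sqrt(0.8*0.15) = 0.34641.
sqrt((1-p1)*(1-p2)) = sqrt(0.2*0.85) = 0.412311.
arg = 0.34641 + 0.412311 = 0.758721.
d = 2*arccos(0.758721) = 1.4189

1.4189


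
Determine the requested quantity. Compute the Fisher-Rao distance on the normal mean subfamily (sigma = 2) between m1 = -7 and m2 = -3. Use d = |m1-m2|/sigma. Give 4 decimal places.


On the fixed-variance normal subfamily, geodesic distance = |m1-m2|/sigma.
|-7 - -3| = 4.
sigma = 2.
d = 4/2 = 2.0000

2.0000


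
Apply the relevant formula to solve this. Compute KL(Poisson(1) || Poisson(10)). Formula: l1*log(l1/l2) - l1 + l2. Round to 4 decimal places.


KL divergence for Poisson:
KL = l1*log(l1/l2) - l1 + l2.
l1 = 1, l2 = 10.
log(1/10) = -2.302585.
l1*log(l1/l2) = 1 * -2.302585 = -2.302585.
KL = -2.302585 - 1 + 10 = 6.6974

6.6974


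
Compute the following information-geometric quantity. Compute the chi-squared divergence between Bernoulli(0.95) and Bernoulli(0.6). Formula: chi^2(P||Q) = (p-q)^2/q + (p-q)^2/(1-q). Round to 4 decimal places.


Chi-squared divergence between Bernoulli distributions:
chi^2 = (p-q)^2/q + (p-q)^2/(1-q).
p = 0.95, q = 0.6, p-q = 0.35.
(p-q)^2 = 0.1225.
term1 = 0.1225/0.6 = 0.204167.
term2 = 0.1225/0.4 = 0.30625.
chi^2 = 0.204167 + 0.30625 = 0.5104

0.5104


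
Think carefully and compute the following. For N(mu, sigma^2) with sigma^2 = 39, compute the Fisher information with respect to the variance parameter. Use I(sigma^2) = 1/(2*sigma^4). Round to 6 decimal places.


Fisher information for variance: I(sigma^2) = 1/(2*sigma^4).
sigma^2 = 39, so sigma^4 = 1521.
I = 1/(2*1521) = 1/3042 = 0.000329

0.000329


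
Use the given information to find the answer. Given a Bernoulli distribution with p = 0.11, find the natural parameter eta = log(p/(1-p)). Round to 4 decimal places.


Natural parameter for Bernoulli: eta = log(p/(1-p)).
p = 0.11, 1-p = 0.89.
p/(1-p) = 0.123596.
eta = log(0.123596) = -2.0907

-2.0907


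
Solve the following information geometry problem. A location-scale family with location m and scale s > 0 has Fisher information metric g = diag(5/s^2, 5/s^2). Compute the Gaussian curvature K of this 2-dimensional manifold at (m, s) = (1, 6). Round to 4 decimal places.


The metric has the form g = (A dm^2 + B ds^2)/s^2 with A = 5, B = 5.
Substitute u = sqrt(A/B)*m: g = B*(du^2 + ds^2)/s^2, i.e. B times the
Poincare upper half-plane metric, which has constant Gaussian curvature -1.
Scaling a 2D metric by a constant c divides the Gaussian curvature by c,
so K = -1/B = -1/(5) = -0.2000 everywhere (the point (m, s) = (1, 6) is irrelevant:
the curvature is constant).
The requested Gaussian curvature is K = -0.2000.

-0.2000


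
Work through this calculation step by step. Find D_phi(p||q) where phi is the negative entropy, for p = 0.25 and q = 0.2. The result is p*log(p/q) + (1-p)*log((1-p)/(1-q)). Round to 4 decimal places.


Bregman divergence with negative entropy generator:
D = p*log(p/q) + (1-p)*log((1-p)/(1-q)).
p = 0.25, q = 0.2.
p*log(p/q) = 0.25*log(0.25/0.2) = 0.055786.
(1-p)*log((1-p)/(1-q)) = 0.75*log(0.75/0.8) = -0.048404.
D = 0.055786 + -0.048404 = 0.0074

0.0074


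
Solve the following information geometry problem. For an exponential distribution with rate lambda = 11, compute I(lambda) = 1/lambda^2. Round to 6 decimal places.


Fisher information for exponential: I(lambda) = 1/lambda^2.
lambda = 11, lambda^2 = 121.
I = 1/121 = 0.008264

0.008264


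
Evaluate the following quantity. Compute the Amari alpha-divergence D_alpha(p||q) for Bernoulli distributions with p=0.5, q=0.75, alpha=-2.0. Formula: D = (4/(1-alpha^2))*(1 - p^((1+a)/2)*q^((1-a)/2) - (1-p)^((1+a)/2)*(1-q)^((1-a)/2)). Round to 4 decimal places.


Amari alpha-divergence:
D = (4/(1-alpha^2))*(1 - p^((1+a)/2)*q^((1-a)/2) - (1-p)^((1+a)/2)*(1-q)^((1-a)/2)).
alpha = -2.0, p = 0.5, q = 0.75.
e1 = (1+alpha)/2 = -0.5, e2 = (1-alpha)/2 = 1.5.
t1 = p^e1 * q^e2 = 0.5^-0.5 * 0.75^1.5 = 0.918559.
t2 = (1-p)^e1 * (1-q)^e2 = 0.5^-0.5 * 0.25^1.5 = 0.176777.
4/(1-alpha^2) = -1.333333.
D = -1.333333*(1 - 0.918559 - 0.176777) = 0.1271

0.1271


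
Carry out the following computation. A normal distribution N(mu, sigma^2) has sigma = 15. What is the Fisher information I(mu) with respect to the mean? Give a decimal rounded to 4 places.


The Fisher information for the mean of a normal distribution is I(mu) = 1/sigma^2.
sigma = 15, so sigma^2 = 225.
I(mu) = 1/225 = 0.0044

0.0044


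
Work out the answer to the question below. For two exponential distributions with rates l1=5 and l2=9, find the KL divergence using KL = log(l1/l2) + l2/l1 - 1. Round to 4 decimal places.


KL divergence for exponential family:
KL = log(l1/l2) + l2/l1 - 1.
log(5/9) = -0.587787.
9/5 = 1.8.
KL = -0.587787 + 1.8 - 1 = 0.2122

0.2122


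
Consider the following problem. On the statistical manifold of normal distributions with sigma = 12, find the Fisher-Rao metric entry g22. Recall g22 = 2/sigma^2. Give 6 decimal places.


For the 2-parameter normal family, the Fisher metric has:
  g11 = 1/sigma^2, g22 = 2/sigma^2.
sigma = 12, sigma^2 = 144.
g22 = 0.013889

0.013889


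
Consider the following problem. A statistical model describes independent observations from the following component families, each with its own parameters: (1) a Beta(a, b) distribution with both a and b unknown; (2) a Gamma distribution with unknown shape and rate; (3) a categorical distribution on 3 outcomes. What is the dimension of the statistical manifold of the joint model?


The dimension of a statistical manifold equals the number of free
(independent) real parameters of the model. For a product of independent
blocks the parameter counts add.
- Beta (a, b): 2.
- Gamma (shape, rate): 2.
- categorical on 3 outcomes (probabilities sum to 1): 3-1 = 2.
Total = 2 + 2 + 2 = 6.
Dimension = 6

6


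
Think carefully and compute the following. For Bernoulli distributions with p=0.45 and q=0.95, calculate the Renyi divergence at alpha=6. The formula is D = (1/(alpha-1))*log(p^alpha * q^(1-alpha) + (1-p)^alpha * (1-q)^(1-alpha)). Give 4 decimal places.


Renyi divergence of order alpha between Bernoulli distributions:
D = (1/(alpha-1))*log(p^alpha * q^(1-alpha) + (1-p)^alpha * (1-q)^(1-alpha)).
alpha = 6, p = 0.45, q = 0.95.
p^alpha * q^(1-alpha) = 0.45^6 * 0.95^-5 = 0.010731.
(1-p)^alpha * (1-q)^(1-alpha) = 0.55^6 * 0.05^-5 = 88578.05.
sum = 0.010731 + 88578.05 = 88578.060731.
D = (1/5)*log(88578.060731) = 2.2783

2.2783
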